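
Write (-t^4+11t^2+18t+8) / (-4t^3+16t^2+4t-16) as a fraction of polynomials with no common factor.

By polynomial division,
  -t^4+11t^2+18t+8 = ((1/4)t+1)(-4t^3+16t^2+4t-16) + (-6t^2+18t+24)
  -4t^3+16t^2+4t-16 = ((2/3)t-2/3)(-6t^2+18t+24) + (0)
Last nonzero remainder: -6t^2+18t+24. Dividing through by -6 gives the monic gcd t^2-3t-4.
Cancel t^2-3t-4 from numerator and denominator to get the reduced form.

(t^2+3t+2)/(4t-4)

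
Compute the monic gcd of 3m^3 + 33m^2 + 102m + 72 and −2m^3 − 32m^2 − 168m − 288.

m^2 + 10m + 24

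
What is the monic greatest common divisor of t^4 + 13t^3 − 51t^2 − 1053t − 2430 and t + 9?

t + 9

Repeated division with remainder:
  t^4 + 13t^3 − 51t^2 − 1053t − 2430 = (t^3 + 4t^2 − 87t − 270)(t + 9) + (0)
The last nonzero remainder t + 9 is already monic.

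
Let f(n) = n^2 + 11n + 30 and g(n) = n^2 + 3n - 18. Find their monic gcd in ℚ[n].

n + 6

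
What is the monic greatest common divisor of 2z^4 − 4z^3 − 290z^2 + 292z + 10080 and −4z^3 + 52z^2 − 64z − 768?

z − 8

By polynomial division,
  2z^4 − 4z^3 − 290z^2 + 292z + 10080 = (−(1/2)z − 11/2)(−4z^3 + 52z^2 − 64z − 768) + (−36z^2 − 444z + 5856)
  −4z^3 + 52z^2 − 64z − 768 = ((1/9)z − 76/27)(−36z^2 − 444z + 5856) + (−(17680/9)z + 141440/9)
  −36z^2 − 444z + 5856 = ((81/4420)z + 1647/4420)(−(17680/9)z + 141440/9) + (0)
Last nonzero remainder: −(17680/9)z + 141440/9. Dividing through by −17680/9 gives the monic gcd z − 8.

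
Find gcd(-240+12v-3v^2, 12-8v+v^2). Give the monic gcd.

1

Repeated division with remainder:
  -3v^2+12v-240 = (-3)(v^2-8v+12) + (-12v-204)
  v^2-8v+12 = (-(1/12)v+25/12)(-12v-204) + (437)
  -12v-204 = (-(12/437)v-204/437)(437) + (0)
The last nonzero remainder is the constant 437, so the polynomials are coprime and gcd = 1.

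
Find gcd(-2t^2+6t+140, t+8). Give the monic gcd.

By polynomial division,
  -2t^2+6t+140 = (-2t+22)(t+8) + (-36)
  t+8 = (-(1/36)t-2/9)(-36) + (0)
The last nonzero remainder is the constant -36, so the polynomials are coprime and gcd = 1.

1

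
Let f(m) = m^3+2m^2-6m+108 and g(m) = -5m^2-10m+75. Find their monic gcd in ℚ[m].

1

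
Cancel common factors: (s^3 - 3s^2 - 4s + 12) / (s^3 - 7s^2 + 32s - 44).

(s^2 - s - 6)/(s^2 - 5s + 22)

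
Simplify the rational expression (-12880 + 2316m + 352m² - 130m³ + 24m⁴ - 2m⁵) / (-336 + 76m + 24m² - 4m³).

By polynomial division,
  -2m⁵ + 24m⁴ - 130m³ + 352m² + 2316m - 12880 = ((1/2)m² - 3m + 24)(-4m³ + 24m² + 76m - 336) + (172m² - 516m - 4816)
  -4m³ + 24m² + 76m - 336 = (-(1/43)m + 3/43)(172m² - 516m - 4816) + (0)
Last nonzero remainder: 172m² - 516m - 4816. Dividing through by 172 gives the monic gcd m² - 3m - 28.
Cancel m² - 3m - 28 from numerator and denominator to get the reduced form.

(-230 + 66m - 9m² + m³)/(-6 + 2m)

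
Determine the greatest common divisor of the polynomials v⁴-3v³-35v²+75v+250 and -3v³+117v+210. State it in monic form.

Euclidean algorithm in ℚ[v]:
  v⁴-3v³-35v²+75v+250 = (-(1/3)v+1)(-3v³+117v+210) + (4v²+28v+40)
  -3v³+117v+210 = (-(3/4)v+21/4)(4v²+28v+40) + (0)
Last nonzero remainder: 4v²+28v+40. Dividing through by 4 gives the monic gcd v²+7v+10.

v²+7v+10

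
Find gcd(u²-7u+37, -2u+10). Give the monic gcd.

1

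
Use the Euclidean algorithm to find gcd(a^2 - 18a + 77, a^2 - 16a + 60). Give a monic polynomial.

By polynomial division,
  a^2 - 18a + 77 = (a^2 - 16a + 60) + (-2a + 17)
  a^2 - 16a + 60 = (-(1/2)a + 15/4)(-2a + 17) + (-15/4)
  -2a + 17 = ((8/15)a - 68/15)(-15/4) + (0)
The last nonzero remainder is the constant -15/4, so the polynomials are coprime and gcd = 1.

1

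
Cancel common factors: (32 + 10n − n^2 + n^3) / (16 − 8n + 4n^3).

Apply the Euclidean algorithm:
  n^3 − n^2 + 10n + 32 = (1/4)(4n^3 − 8n + 16) + (−n^2 + 12n + 28)
  4n^3 − 8n + 16 = (−4n − 48)(−n^2 + 12n + 28) + (680n + 1360)
  −n^2 + 12n + 28 = (−(1/680)n + 7/340)(680n + 1360) + (0)
Last nonzero remainder: 680n + 1360. Dividing through by 680 gives the monic gcd n + 2.
Cancel n + 2 from numerator and denominator to get the reduced form.

(16 − 3n + n^2)/(8 − 8n + 4n^2)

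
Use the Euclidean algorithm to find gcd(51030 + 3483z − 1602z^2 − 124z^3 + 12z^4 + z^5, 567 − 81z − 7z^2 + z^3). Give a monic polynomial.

567 − 81z − 7z^2 + z^3

Repeated division with remainder:
  z^5 + 12z^4 − 124z^3 − 1602z^2 + 3483z + 51030 = (z^2 + 19z + 90)(z^3 − 7z^2 − 81z + 567) + (0)
The last nonzero remainder z^3 − 7z^2 − 81z + 567 is already monic.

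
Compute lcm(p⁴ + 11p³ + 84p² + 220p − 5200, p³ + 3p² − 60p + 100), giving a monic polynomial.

p⁵ + 9p⁴ + 62p³ + 52p² − 5640p + 10400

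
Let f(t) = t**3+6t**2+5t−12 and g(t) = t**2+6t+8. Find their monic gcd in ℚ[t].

Apply the Euclidean algorithm:
  t**3+6t**2+5t−12 = (t)(t**2+6t+8) + (−3t−12)
  t**2+6t+8 = (−(1/3)t−2/3)(−3t−12) + (0)
Last nonzero remainder: −3t−12. Dividing through by −3 gives the monic gcd t+4.

t+4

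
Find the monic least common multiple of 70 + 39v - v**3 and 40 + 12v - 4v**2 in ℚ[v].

350 + 125v - 39v**2 - 5v**3 + v**4

By polynomial division,
  -v**3 + 39v + 70 = ((1/4)v + 3/4)(-4v**2 + 12v + 40) + (20v + 40)
  -4v**2 + 12v + 40 = (-(1/5)v + 1)(20v + 40) + (0)
Last nonzero remainder: 20v + 40. Dividing through by 20 gives the monic gcd v + 2.
Then lcm(f, g) = f·g / gcd(f, g); expanding and making the result monic gives the answer.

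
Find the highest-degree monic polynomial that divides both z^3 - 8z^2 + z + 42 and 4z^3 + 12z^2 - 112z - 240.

z + 2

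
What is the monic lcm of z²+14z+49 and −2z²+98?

z³+7z²−49z−343

By polynomial division,
  z²+14z+49 = (−1/2)(−2z²+98) + (14z+98)
  −2z²+98 = (−(1/7)z+1)(14z+98) + (0)
Last nonzero remainder: 14z+98. Dividing through by 14 gives the monic gcd z+7.
Then lcm(f, g) = f·g / gcd(f, g); expanding and making the result monic gives the answer.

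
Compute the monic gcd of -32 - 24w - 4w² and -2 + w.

Repeated division with remainder:
  -4w² - 24w - 32 = (-4w - 32)(w - 2) + (-96)
  w - 2 = (-(1/96)w + 1/48)(-96) + (0)
The last nonzero remainder is the constant -96, so the polynomials are coprime and gcd = 1.

1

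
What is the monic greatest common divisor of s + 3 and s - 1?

1

Repeated division with remainder:
  s + 3 = (s - 1) + (4)
  s - 1 = ((1/4)s - 1/4)(4) + (0)
The last nonzero remainder is the constant 4, so the polynomials are coprime and gcd = 1.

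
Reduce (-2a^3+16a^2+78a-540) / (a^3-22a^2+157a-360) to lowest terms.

(-2a-12)/(a-8)

Apply the Euclidean algorithm:
  -2a^3+16a^2+78a-540 = (-2)(a^3-22a^2+157a-360) + (-28a^2+392a-1260)
  a^3-22a^2+157a-360 = (-(1/28)a+2/7)(-28a^2+392a-1260) + (0)
Last nonzero remainder: -28a^2+392a-1260. Dividing through by -28 gives the monic gcd a^2-14a+45.
Cancel a^2-14a+45 from numerator and denominator to get the reduced form.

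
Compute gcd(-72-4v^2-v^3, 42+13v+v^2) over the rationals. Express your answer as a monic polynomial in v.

6+v

Euclidean algorithm in ℚ[v]:
  -v^3-4v^2-72 = (-v+9)(v^2+13v+42) + (-75v-450)
  v^2+13v+42 = (-(1/75)v-7/75)(-75v-450) + (0)
Last nonzero remainder: -75v-450. Dividing through by -75 gives the monic gcd v+6.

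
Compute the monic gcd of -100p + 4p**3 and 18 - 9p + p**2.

By polynomial division,
  4p**3 - 100p = (4p + 36)(p**2 - 9p + 18) + (152p - 648)
  p**2 - 9p + 18 = ((1/152)p - 45/1444)(152p - 648) + (-792/361)
  152p - 648 = (-(6859/99)p + 3249/11)(-792/361) + (0)
The last nonzero remainder is the constant -792/361, so the polynomials are coprime and gcd = 1.

1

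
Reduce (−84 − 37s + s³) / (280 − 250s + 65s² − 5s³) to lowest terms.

(−12 − 7s − s²)/(40 − 30s + 5s²)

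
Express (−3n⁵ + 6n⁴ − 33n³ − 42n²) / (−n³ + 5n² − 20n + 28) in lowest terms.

Euclidean algorithm in ℚ[n]:
  −3n⁵ + 6n⁴ − 33n³ − 42n² = (3n² + 9n + 18)(−n³ + 5n² − 20n + 28) + (−36n² + 108n − 504)
  −n³ + 5n² − 20n + 28 = ((1/36)n − 1/18)(−36n² + 108n − 504) + (0)
Last nonzero remainder: −36n² + 108n − 504. Dividing through by −36 gives the monic gcd n² − 3n + 14.
Cancel n² − 3n + 14 from numerator and denominator to get the reduced form.

(3n³ + 3n²)/(n − 2)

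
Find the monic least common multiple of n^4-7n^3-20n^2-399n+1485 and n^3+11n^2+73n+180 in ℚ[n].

n^5-3n^4-48n^3-479n^2-111n+5940

Apply the Euclidean algorithm:
  n^4-7n^3-20n^2-399n+1485 = (n-18)(n^3+11n^2+73n+180) + (105n^2+735n+4725)
  n^3+11n^2+73n+180 = ((1/105)n+4/105)(105n^2+735n+4725) + (0)
Last nonzero remainder: 105n^2+735n+4725. Dividing through by 105 gives the monic gcd n^2+7n+45.
Then lcm(f, g) = f·g / gcd(f, g); expanding and making the result monic gives the answer.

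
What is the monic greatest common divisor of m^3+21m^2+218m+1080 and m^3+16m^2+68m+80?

Repeated division with remainder:
  m^3+21m^2+218m+1080 = (m^3+16m^2+68m+80) + (5m^2+150m+1000)
  m^3+16m^2+68m+80 = ((1/5)m-14/5)(5m^2+150m+1000) + (288m+2880)
  5m^2+150m+1000 = ((5/288)m+25/72)(288m+2880) + (0)
Last nonzero remainder: 288m+2880. Dividing through by 288 gives the monic gcd m+10.

m+10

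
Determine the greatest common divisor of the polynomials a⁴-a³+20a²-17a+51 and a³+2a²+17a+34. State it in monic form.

Euclidean algorithm in ℚ[a]:
  a⁴-a³+20a²-17a+51 = (a-3)(a³+2a²+17a+34) + (9a²+153)
  a³+2a²+17a+34 = ((1/9)a+2/9)(9a²+153) + (0)
Last nonzero remainder: 9a²+153. Dividing through by 9 gives the monic gcd a²+17.

a²+17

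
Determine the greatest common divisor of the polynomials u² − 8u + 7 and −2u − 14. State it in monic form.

1

Apply the Euclidean algorithm:
  u² − 8u + 7 = (−(1/2)u + 15/2)(−2u − 14) + (112)
  −2u − 14 = (−(1/56)u − 1/8)(112) + (0)
The last nonzero remainder is the constant 112, so the polynomials are coprime and gcd = 1.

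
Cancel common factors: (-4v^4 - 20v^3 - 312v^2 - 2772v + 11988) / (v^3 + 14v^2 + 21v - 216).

(-4v^2 + 4v - 444)/(v + 8)

By polynomial division,
  -4v^4 - 20v^3 - 312v^2 - 2772v + 11988 = (-4v + 36)(v^3 + 14v^2 + 21v - 216) + (-732v^2 - 4392v + 19764)
  v^3 + 14v^2 + 21v - 216 = (-(1/732)v - 2/183)(-732v^2 - 4392v + 19764) + (0)
Last nonzero remainder: -732v^2 - 4392v + 19764. Dividing through by -732 gives the monic gcd v^2 + 6v - 27.
Cancel v^2 + 6v - 27 from numerator and denominator to get the reduced form.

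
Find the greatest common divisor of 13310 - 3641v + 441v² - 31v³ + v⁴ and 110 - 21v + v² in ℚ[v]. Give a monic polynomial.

Repeated division with remainder:
  v⁴ - 31v³ + 441v² - 3641v + 13310 = (v² - 10v + 121)(v² - 21v + 110) + (0)
The last nonzero remainder v² - 21v + 110 is already monic.

110 - 21v + v²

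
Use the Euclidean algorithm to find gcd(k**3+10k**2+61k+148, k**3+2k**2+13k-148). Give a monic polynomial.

By polynomial division,
  k**3+10k**2+61k+148 = (k**3+2k**2+13k-148) + (8k**2+48k+296)
  k**3+2k**2+13k-148 = ((1/8)k-1/2)(8k**2+48k+296) + (0)
Last nonzero remainder: 8k**2+48k+296. Dividing through by 8 gives the monic gcd k**2+6k+37.

k**2+6k+37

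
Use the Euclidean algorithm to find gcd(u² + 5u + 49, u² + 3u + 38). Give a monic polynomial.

1

Apply the Euclidean algorithm:
  u² + 5u + 49 = (u² + 3u + 38) + (2u + 11)
  u² + 3u + 38 = ((1/2)u - 5/4)(2u + 11) + (207/4)
  2u + 11 = ((8/207)u + 44/207)(207/4) + (0)
The last nonzero remainder is the constant 207/4, so the polynomials are coprime and gcd = 1.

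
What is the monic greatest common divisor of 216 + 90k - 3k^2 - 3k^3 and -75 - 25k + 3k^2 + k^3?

Euclidean algorithm in ℚ[k]:
  -3k^3 - 3k^2 + 90k + 216 = (-3)(k^3 + 3k^2 - 25k - 75) + (6k^2 + 15k - 9)
  k^3 + 3k^2 - 25k - 75 = ((1/6)k + 1/12)(6k^2 + 15k - 9) + (-(99/4)k - 297/4)
  6k^2 + 15k - 9 = (-(8/33)k + 4/33)(-(99/4)k - 297/4) + (0)
Last nonzero remainder: -(99/4)k - 297/4. Dividing through by -99/4 gives the monic gcd k + 3.

3 + k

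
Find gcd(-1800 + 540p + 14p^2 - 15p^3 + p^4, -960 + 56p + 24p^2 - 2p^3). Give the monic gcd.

-60 - 4p + p^2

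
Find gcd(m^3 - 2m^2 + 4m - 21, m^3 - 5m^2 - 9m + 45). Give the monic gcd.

m - 3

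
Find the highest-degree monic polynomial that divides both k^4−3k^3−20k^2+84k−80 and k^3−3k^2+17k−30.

Euclidean algorithm in ℚ[k]:
  k^4−3k^3−20k^2+84k−80 = (k)(k^3−3k^2+17k−30) + (−37k^2+114k−80)
  k^3−3k^2+17k−30 = (−(1/37)k−3/1369)(−37k^2+114k−80) + ((20655/1369)k−41310/1369)
  −37k^2+114k−80 = (−(50653/20655)k+10952/4131)((20655/1369)k−41310/1369) + (0)
Last nonzero remainder: (20655/1369)k−41310/1369. Dividing through by 20655/1369 gives the monic gcd k−2.

k−2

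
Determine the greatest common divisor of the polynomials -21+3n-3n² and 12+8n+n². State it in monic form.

1

By polynomial division,
  -3n²+3n-21 = (-3)(n²+8n+12) + (27n+15)
  n²+8n+12 = ((1/27)n+67/243)(27n+15) + (637/81)
  27n+15 = ((2187/637)n+1215/637)(637/81) + (0)
The last nonzero remainder is the constant 637/81, so the polynomials are coprime and gcd = 1.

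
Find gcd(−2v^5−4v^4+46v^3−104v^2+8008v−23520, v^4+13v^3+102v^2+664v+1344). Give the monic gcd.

v^2+2v+56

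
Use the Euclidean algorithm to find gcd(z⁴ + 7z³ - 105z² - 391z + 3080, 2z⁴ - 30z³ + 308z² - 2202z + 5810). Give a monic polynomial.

By polynomial division,
  z⁴ + 7z³ - 105z² - 391z + 3080 = (1/2)(2z⁴ - 30z³ + 308z² - 2202z + 5810) + (22z³ - 259z² + 710z + 175)
  2z⁴ - 30z³ + 308z² - 2202z + 5810 = ((1/11)z - 71/242)(22z³ - 259z² + 710z + 175) + ((40527/242)z² - (243162/121)z + 1418445/242)
  22z³ - 259z² + 710z + 175 = ((5324/40527)z + 1210/40527)((40527/242)z² - (243162/121)z + 1418445/242) + (0)
Last nonzero remainder: (40527/242)z² - (243162/121)z + 1418445/242. Dividing through by 40527/242 gives the monic gcd z² - 12z + 35.

z² - 12z + 35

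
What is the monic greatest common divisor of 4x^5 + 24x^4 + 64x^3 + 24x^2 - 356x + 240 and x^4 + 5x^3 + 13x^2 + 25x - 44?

x^2 + 3x - 4

Apply the Euclidean algorithm:
  4x^5 + 24x^4 + 64x^3 + 24x^2 - 356x + 240 = (4x + 4)(x^4 + 5x^3 + 13x^2 + 25x - 44) + (-8x^3 - 128x^2 - 280x + 416)
  x^4 + 5x^3 + 13x^2 + 25x - 44 = (-(1/8)x + 11/8)(-8x^3 - 128x^2 - 280x + 416) + (154x^2 + 462x - 616)
  -8x^3 - 128x^2 - 280x + 416 = (-(4/77)x - 52/77)(154x^2 + 462x - 616) + (0)
Last nonzero remainder: 154x^2 + 462x - 616. Dividing through by 154 gives the monic gcd x^2 + 3x - 4.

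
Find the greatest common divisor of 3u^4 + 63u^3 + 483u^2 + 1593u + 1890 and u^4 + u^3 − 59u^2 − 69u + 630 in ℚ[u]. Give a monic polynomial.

Euclidean algorithm in ℚ[u]:
  3u^4 + 63u^3 + 483u^2 + 1593u + 1890 = (3)(u^4 + u^3 − 59u^2 − 69u + 630) + (60u^3 + 660u^2 + 1800u)
  u^4 + u^3 − 59u^2 − 69u + 630 = ((1/60)u − 1/6)(60u^3 + 660u^2 + 1800u) + (21u^2 + 231u + 630)
  60u^3 + 660u^2 + 1800u = ((20/7)u)(21u^2 + 231u + 630) + (0)
Last nonzero remainder: 21u^2 + 231u + 630. Dividing through by 21 gives the monic gcd u^2 + 11u + 30.

u^2 + 11u + 30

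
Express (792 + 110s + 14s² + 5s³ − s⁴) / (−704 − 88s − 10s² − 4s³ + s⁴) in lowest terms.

Apply the Euclidean algorithm:
  −s⁴ + 5s³ + 14s² + 110s + 792 = (−1)(s⁴ − 4s³ − 10s² − 88s − 704) + (s³ + 4s² + 22s + 88)
  s⁴ − 4s³ − 10s² − 88s − 704 = (s − 8)(s³ + 4s² + 22s + 88) + (0)
The last nonzero remainder s³ + 4s² + 22s + 88 is already monic.
Cancel s³ + 4s² + 22s + 88 from numerator and denominator to get the reduced form.

(9 − s)/(−8 + s)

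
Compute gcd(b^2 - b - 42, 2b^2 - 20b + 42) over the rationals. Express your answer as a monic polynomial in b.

Apply the Euclidean algorithm:
  b^2 - b - 42 = (1/2)(2b^2 - 20b + 42) + (9b - 63)
  2b^2 - 20b + 42 = ((2/9)b - 2/3)(9b - 63) + (0)
Last nonzero remainder: 9b - 63. Dividing through by 9 gives the monic gcd b - 7.

b - 7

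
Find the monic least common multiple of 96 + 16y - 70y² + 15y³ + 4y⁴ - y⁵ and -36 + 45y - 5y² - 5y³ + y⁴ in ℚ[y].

288 - 144y - 338y² + 169y³ + 52y⁴ - 26y⁵ - 2y⁶ + y⁷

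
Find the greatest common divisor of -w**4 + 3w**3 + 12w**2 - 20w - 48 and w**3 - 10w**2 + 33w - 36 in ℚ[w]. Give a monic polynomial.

Euclidean algorithm in ℚ[w]:
  -w**4 + 3w**3 + 12w**2 - 20w - 48 = (-w - 7)(w**3 - 10w**2 + 33w - 36) + (-25w**2 + 175w - 300)
  w**3 - 10w**2 + 33w - 36 = (-(1/25)w + 3/25)(-25w**2 + 175w - 300) + (0)
Last nonzero remainder: -25w**2 + 175w - 300. Dividing through by -25 gives the monic gcd w**2 - 7w + 12.

w**2 - 7w + 12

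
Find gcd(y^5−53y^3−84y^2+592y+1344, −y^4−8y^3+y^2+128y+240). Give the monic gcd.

y^3+3y^2−16y−48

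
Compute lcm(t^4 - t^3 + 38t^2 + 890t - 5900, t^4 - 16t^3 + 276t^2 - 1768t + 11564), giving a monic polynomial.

Repeated division with remainder:
  t^4 - t^3 + 38t^2 + 890t - 5900 = (t^4 - 16t^3 + 276t^2 - 1768t + 11564) + (15t^3 - 238t^2 + 2658t - 17464)
  t^4 - 16t^3 + 276t^2 - 1768t + 11564 = ((1/15)t - 2/225)(15t^3 - 238t^2 + 2658t - 17464) + ((21754/225)t^2 - (43508/75)t + 2566972/225)
  15t^3 - 238t^2 + 2658t - 17464 = ((3375/21754)t - 16650/10877)((21754/225)t^2 - (43508/75)t + 2566972/225) + (0)
Last nonzero remainder: (21754/225)t^2 - (43508/75)t + 2566972/225. Dividing through by 21754/225 gives the monic gcd t^2 - 6t + 118.
Then lcm(f, g) = f·g / gcd(f, g); expanding and making the result monic gives the answer.

t^6 - 11t^5 + 146t^4 + 412t^3 - 11076t^2 + 146220t - 578200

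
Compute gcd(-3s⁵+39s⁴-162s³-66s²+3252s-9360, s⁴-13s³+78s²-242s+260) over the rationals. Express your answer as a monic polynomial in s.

s³-11s²+56s-130

Repeated division with remainder:
  -3s⁵+39s⁴-162s³-66s²+3252s-9360 = (-3s)(s⁴-13s³+78s²-242s+260) + (72s³-792s²+4032s-9360)
  s⁴-13s³+78s²-242s+260 = ((1/72)s-1/36)(72s³-792s²+4032s-9360) + (0)
Last nonzero remainder: 72s³-792s²+4032s-9360. Dividing through by 72 gives the monic gcd s³-11s²+56s-130.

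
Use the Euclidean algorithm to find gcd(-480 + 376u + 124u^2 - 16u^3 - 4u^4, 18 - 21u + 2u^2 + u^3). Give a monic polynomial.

Euclidean algorithm in ℚ[u]:
  -4u^4 - 16u^3 + 124u^2 + 376u - 480 = (-4u - 8)(u^3 + 2u^2 - 21u + 18) + (56u^2 + 280u - 336)
  u^3 + 2u^2 - 21u + 18 = ((1/56)u - 3/56)(56u^2 + 280u - 336) + (0)
Last nonzero remainder: 56u^2 + 280u - 336. Dividing through by 56 gives the monic gcd u^2 + 5u - 6.

-6 + 5u + u^2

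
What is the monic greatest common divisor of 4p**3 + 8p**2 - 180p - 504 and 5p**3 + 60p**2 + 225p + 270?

Euclidean algorithm in ℚ[p]:
  4p**3 + 8p**2 - 180p - 504 = (4/5)(5p**3 + 60p**2 + 225p + 270) + (-40p**2 - 360p - 720)
  5p**3 + 60p**2 + 225p + 270 = (-(1/8)p - 3/8)(-40p**2 - 360p - 720) + (0)
Last nonzero remainder: -40p**2 - 360p - 720. Dividing through by -40 gives the monic gcd p**2 + 9p + 18.

p**2 + 9p + 18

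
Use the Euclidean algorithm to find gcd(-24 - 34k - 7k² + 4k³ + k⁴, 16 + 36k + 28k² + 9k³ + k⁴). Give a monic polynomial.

8 + 14k + 7k² + k³

Apply the Euclidean algorithm:
  k⁴ + 4k³ - 7k² - 34k - 24 = (k⁴ + 9k³ + 28k² + 36k + 16) + (-5k³ - 35k² - 70k - 40)
  k⁴ + 9k³ + 28k² + 36k + 16 = (-(1/5)k - 2/5)(-5k³ - 35k² - 70k - 40) + (0)
Last nonzero remainder: -5k³ - 35k² - 70k - 40. Dividing through by -5 gives the monic gcd k³ + 7k² + 14k + 8.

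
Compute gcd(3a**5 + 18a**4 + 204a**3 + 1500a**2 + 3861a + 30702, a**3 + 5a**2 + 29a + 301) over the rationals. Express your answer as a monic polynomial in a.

a**3 + 5a**2 + 29a + 301

Repeated division with remainder:
  3a**5 + 18a**4 + 204a**3 + 1500a**2 + 3861a + 30702 = (3a**2 + 3a + 102)(a**3 + 5a**2 + 29a + 301) + (0)
The last nonzero remainder a**3 + 5a**2 + 29a + 301 is already monic.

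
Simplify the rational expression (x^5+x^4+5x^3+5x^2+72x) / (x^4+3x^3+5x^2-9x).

Repeated division with remainder:
  x^5+x^4+5x^3+5x^2+72x = (x-2)(x^4+3x^3+5x^2-9x) + (6x^3+24x^2+54x)
  x^4+3x^3+5x^2-9x = ((1/6)x-1/6)(6x^3+24x^2+54x) + (0)
Last nonzero remainder: 6x^3+24x^2+54x. Dividing through by 6 gives the monic gcd x^3+4x^2+9x.
Cancel x^3+4x^2+9x from numerator and denominator to get the reduced form.

(x^2-3x+8)/(x-1)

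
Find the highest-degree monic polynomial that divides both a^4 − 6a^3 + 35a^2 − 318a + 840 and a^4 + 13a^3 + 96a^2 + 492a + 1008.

By polynomial division,
  a^4 − 6a^3 + 35a^2 − 318a + 840 = (a^4 + 13a^3 + 96a^2 + 492a + 1008) + (−19a^3 − 61a^2 − 810a − 168)
  a^4 + 13a^3 + 96a^2 + 492a + 1008 = (−(1/19)a − 186/361)(−19a^3 − 61a^2 − 810a − 168) + ((7920/361)a^2 + (23760/361)a + 332640/361)
  −19a^3 − 61a^2 − 810a − 168 = (−(6859/7920)a − 361/1980)((7920/361)a^2 + (23760/361)a + 332640/361) + (0)
Last nonzero remainder: (7920/361)a^2 + (23760/361)a + 332640/361. Dividing through by 7920/361 gives the monic gcd a^2 + 3a + 42.

a^2 + 3a + 42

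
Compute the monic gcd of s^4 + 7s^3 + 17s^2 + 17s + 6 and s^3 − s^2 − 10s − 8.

s^2 + 3s + 2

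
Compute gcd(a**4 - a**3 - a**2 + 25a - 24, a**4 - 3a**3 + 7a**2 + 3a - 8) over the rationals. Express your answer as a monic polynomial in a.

By polynomial division,
  a**4 - a**3 - a**2 + 25a - 24 = (a**4 - 3a**3 + 7a**2 + 3a - 8) + (2a**3 - 8a**2 + 22a - 16)
  a**4 - 3a**3 + 7a**2 + 3a - 8 = ((1/2)a + 1/2)(2a**3 - 8a**2 + 22a - 16) + (0)
Last nonzero remainder: 2a**3 - 8a**2 + 22a - 16. Dividing through by 2 gives the monic gcd a**3 - 4a**2 + 11a - 8.

a**3 - 4a**2 + 11a - 8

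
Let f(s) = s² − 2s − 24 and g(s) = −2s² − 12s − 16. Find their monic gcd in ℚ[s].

By polynomial division,
  s² − 2s − 24 = (−1/2)(−2s² − 12s − 16) + (−8s − 32)
  −2s² − 12s − 16 = ((1/4)s + 1/2)(−8s − 32) + (0)
Last nonzero remainder: −8s − 32. Dividing through by −8 gives the monic gcd s + 4.

s + 4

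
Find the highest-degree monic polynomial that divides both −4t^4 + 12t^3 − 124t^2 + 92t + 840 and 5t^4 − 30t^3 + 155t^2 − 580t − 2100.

t^3 + 31t + 70

Repeated division with remainder:
  −4t^4 + 12t^3 − 124t^2 + 92t + 840 = (−4/5)(5t^4 − 30t^3 + 155t^2 − 580t − 2100) + (−12t^3 − 372t − 840)
  5t^4 − 30t^3 + 155t^2 − 580t − 2100 = (−(5/12)t + 5/2)(−12t^3 − 372t − 840) + (0)
Last nonzero remainder: −12t^3 − 372t − 840. Dividing through by −12 gives the monic gcd t^3 + 31t + 70.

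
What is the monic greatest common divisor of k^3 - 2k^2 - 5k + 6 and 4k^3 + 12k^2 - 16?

k^2 + k - 2

Repeated division with remainder:
  k^3 - 2k^2 - 5k + 6 = (1/4)(4k^3 + 12k^2 - 16) + (-5k^2 - 5k + 10)
  4k^3 + 12k^2 - 16 = (-(4/5)k - 8/5)(-5k^2 - 5k + 10) + (0)
Last nonzero remainder: -5k^2 - 5k + 10. Dividing through by -5 gives the monic gcd k^2 + k - 2.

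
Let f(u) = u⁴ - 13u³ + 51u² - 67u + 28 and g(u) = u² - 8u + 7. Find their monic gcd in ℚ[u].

u² - 8u + 7

Euclidean algorithm in ℚ[u]:
  u⁴ - 13u³ + 51u² - 67u + 28 = (u² - 5u + 4)(u² - 8u + 7) + (0)
The last nonzero remainder u² - 8u + 7 is already monic.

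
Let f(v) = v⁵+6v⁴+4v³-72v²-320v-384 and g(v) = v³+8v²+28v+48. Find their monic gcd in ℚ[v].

v³+8v²+28v+48

Euclidean algorithm in ℚ[v]:
  v⁵+6v⁴+4v³-72v²-320v-384 = (v²-2v-8)(v³+8v²+28v+48) + (0)
The last nonzero remainder v³+8v²+28v+48 is already monic.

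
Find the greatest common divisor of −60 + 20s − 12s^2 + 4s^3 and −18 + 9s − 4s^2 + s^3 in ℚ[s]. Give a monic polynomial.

−3 + s

By polynomial division,
  4s^3 − 12s^2 + 20s − 60 = (4)(s^3 − 4s^2 + 9s − 18) + (4s^2 − 16s + 12)
  s^3 − 4s^2 + 9s − 18 = ((1/4)s)(4s^2 − 16s + 12) + (6s − 18)
  4s^2 − 16s + 12 = ((2/3)s − 2/3)(6s − 18) + (0)
Last nonzero remainder: 6s − 18. Dividing through by 6 gives the monic gcd s − 3.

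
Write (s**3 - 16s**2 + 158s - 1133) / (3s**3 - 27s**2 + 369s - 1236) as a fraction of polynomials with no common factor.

Apply the Euclidean algorithm:
  s**3 - 16s**2 + 158s - 1133 = (1/3)(3s**3 - 27s**2 + 369s - 1236) + (-7s**2 + 35s - 721)
  3s**3 - 27s**2 + 369s - 1236 = (-(3/7)s + 12/7)(-7s**2 + 35s - 721) + (0)
Last nonzero remainder: -7s**2 + 35s - 721. Dividing through by -7 gives the monic gcd s**2 - 5s + 103.
Cancel s**2 - 5s + 103 from numerator and denominator to get the reduced form.

(s - 11)/(3s - 12)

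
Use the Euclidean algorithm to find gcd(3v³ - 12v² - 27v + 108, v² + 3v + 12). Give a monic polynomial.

Apply the Euclidean algorithm:
  3v³ - 12v² - 27v + 108 = (3v - 21)(v² + 3v + 12) + (360)
  v² + 3v + 12 = ((1/360)v² + (1/120)v + 1/30)(360) + (0)
The last nonzero remainder is the constant 360, so the polynomials are coprime and gcd = 1.

1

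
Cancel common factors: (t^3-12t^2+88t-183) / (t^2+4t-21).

(t^2-9t+61)/(t+7)

By polynomial division,
  t^3-12t^2+88t-183 = (t-16)(t^2+4t-21) + (173t-519)
  t^2+4t-21 = ((1/173)t+7/173)(173t-519) + (0)
Last nonzero remainder: 173t-519. Dividing through by 173 gives the monic gcd t-3.
Cancel t-3 from numerator and denominator to get the reduced form.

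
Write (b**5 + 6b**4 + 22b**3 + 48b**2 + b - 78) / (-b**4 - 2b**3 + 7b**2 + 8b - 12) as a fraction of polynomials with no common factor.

(-b**2 - 2b - 13)/(b - 2)

Repeated division with remainder:
  b**5 + 6b**4 + 22b**3 + 48b**2 + b - 78 = (-b - 4)(-b**4 - 2b**3 + 7b**2 + 8b - 12) + (21b**3 + 84b**2 + 21b - 126)
  -b**4 - 2b**3 + 7b**2 + 8b - 12 = (-(1/21)b + 2/21)(21b**3 + 84b**2 + 21b - 126) + (0)
Last nonzero remainder: 21b**3 + 84b**2 + 21b - 126. Dividing through by 21 gives the monic gcd b**3 + 4b**2 + b - 6.
Cancel b**3 + 4b**2 + b - 6 from numerator and denominator to get the reduced form.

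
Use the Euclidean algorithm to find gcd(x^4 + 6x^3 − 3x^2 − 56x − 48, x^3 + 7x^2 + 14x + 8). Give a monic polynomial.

Apply the Euclidean algorithm:
  x^4 + 6x^3 − 3x^2 − 56x − 48 = (x − 1)(x^3 + 7x^2 + 14x + 8) + (−10x^2 − 50x − 40)
  x^3 + 7x^2 + 14x + 8 = (−(1/10)x − 1/5)(−10x^2 − 50x − 40) + (0)
Last nonzero remainder: −10x^2 − 50x − 40. Dividing through by −10 gives the monic gcd x^2 + 5x + 4.

x^2 + 5x + 4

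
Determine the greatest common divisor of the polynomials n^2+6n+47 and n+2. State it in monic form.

Euclidean algorithm in ℚ[n]:
  n^2+6n+47 = (n+4)(n+2) + (39)
  n+2 = ((1/39)n+2/39)(39) + (0)
The last nonzero remainder is the constant 39, so the polynomials are coprime and gcd = 1.

1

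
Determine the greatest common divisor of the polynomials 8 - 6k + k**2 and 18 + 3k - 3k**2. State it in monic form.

Repeated division with remainder:
  k**2 - 6k + 8 = (-1/3)(-3k**2 + 3k + 18) + (-5k + 14)
  -3k**2 + 3k + 18 = ((3/5)k + 27/25)(-5k + 14) + (72/25)
  -5k + 14 = (-(125/72)k + 175/36)(72/25) + (0)
The last nonzero remainder is the constant 72/25, so the polynomials are coprime and gcd = 1.

1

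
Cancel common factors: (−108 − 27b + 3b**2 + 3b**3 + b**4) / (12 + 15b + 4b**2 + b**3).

(−9 + b**2)/(1 + b)

Euclidean algorithm in ℚ[b]:
  b**4 + 3b**3 + 3b**2 − 27b − 108 = (b − 1)(b**3 + 4b**2 + 15b + 12) + (−8b**2 − 24b − 96)
  b**3 + 4b**2 + 15b + 12 = (−(1/8)b − 1/8)(−8b**2 − 24b − 96) + (0)
Last nonzero remainder: −8b**2 − 24b − 96. Dividing through by −8 gives the monic gcd b**2 + 3b + 12.
Cancel b**2 + 3b + 12 from numerator and denominator to get the reduced form.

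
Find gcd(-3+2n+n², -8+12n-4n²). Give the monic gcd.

Euclidean algorithm in ℚ[n]:
  n²+2n-3 = (-1/4)(-4n²+12n-8) + (5n-5)
  -4n²+12n-8 = (-(4/5)n+8/5)(5n-5) + (0)
Last nonzero remainder: 5n-5. Dividing through by 5 gives the monic gcd n-1.

-1+n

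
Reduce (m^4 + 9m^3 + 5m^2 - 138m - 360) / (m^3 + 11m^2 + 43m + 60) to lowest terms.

(m^2 + 2m - 24)/(m + 4)

Repeated division with remainder:
  m^4 + 9m^3 + 5m^2 - 138m - 360 = (m - 2)(m^3 + 11m^2 + 43m + 60) + (-16m^2 - 112m - 240)
  m^3 + 11m^2 + 43m + 60 = (-(1/16)m - 1/4)(-16m^2 - 112m - 240) + (0)
Last nonzero remainder: -16m^2 - 112m - 240. Dividing through by -16 gives the monic gcd m^2 + 7m + 15.
Cancel m^2 + 7m + 15 from numerator and denominator to get the reduced form.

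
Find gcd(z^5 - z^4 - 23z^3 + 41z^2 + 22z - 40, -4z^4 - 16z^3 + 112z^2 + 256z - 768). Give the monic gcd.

Euclidean algorithm in ℚ[z]:
  z^5 - z^4 - 23z^3 + 41z^2 + 22z - 40 = (-(1/4)z + 5/4)(-4z^4 - 16z^3 + 112z^2 + 256z - 768) + (25z^3 - 35z^2 - 490z + 920)
  -4z^4 - 16z^3 + 112z^2 + 256z - 768 = (-(4/25)z - 108/125)(25z^3 - 35z^2 - 490z + 920) + ((84/25)z^2 - (504/25)z + 672/25)
  25z^3 - 35z^2 - 490z + 920 = ((625/84)z + 2875/84)((84/25)z^2 - (504/25)z + 672/25) + (0)
Last nonzero remainder: (84/25)z^2 - (504/25)z + 672/25. Dividing through by 84/25 gives the monic gcd z^2 - 6z + 8.

z^2 - 6z + 8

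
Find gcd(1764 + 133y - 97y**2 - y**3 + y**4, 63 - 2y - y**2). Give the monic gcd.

By polynomial division,
  y**4 - y**3 - 97y**2 + 133y + 1764 = (-y**2 + 3y + 28)(-y**2 - 2y + 63) + (0)
Last nonzero remainder: -y**2 - 2y + 63. Dividing through by -1 gives the monic gcd y**2 + 2y - 63.

-63 + 2y + y**2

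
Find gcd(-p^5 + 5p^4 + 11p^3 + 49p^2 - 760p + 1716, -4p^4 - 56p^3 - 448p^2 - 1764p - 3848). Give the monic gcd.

p^2 + 7p + 26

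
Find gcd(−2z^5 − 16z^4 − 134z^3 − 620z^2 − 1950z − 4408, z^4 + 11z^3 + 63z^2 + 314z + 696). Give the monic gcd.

z^3 + 5z^2 + 33z + 116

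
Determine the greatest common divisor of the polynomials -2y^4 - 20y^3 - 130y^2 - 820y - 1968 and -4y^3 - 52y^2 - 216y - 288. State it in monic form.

y^2 + 10y + 24

Apply the Euclidean algorithm:
  -2y^4 - 20y^3 - 130y^2 - 820y - 1968 = ((1/2)y - 3/2)(-4y^3 - 52y^2 - 216y - 288) + (-100y^2 - 1000y - 2400)
  -4y^3 - 52y^2 - 216y - 288 = ((1/25)y + 3/25)(-100y^2 - 1000y - 2400) + (0)
Last nonzero remainder: -100y^2 - 1000y - 2400. Dividing through by -100 gives the monic gcd y^2 + 10y + 24.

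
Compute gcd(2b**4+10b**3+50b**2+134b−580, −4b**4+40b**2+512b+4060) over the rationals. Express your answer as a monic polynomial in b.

b**3+7b**2+39b+145

Repeated division with remainder:
  2b**4+10b**3+50b**2+134b−580 = (−1/2)(−4b**4+40b**2+512b+4060) + (10b**3+70b**2+390b+1450)
  −4b**4+40b**2+512b+4060 = (−(2/5)b+14/5)(10b**3+70b**2+390b+1450) + (0)
Last nonzero remainder: 10b**3+70b**2+390b+1450. Dividing through by 10 gives the monic gcd b**3+7b**2+39b+145.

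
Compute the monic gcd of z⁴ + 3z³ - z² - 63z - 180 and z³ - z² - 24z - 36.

Apply the Euclidean algorithm:
  z⁴ + 3z³ - z² - 63z - 180 = (z + 4)(z³ - z² - 24z - 36) + (27z² + 69z - 36)
  z³ - z² - 24z - 36 = ((1/27)z - 32/243)(27z² + 69z - 36) + (-(1100/81)z - 1100/27)
  27z² + 69z - 36 = (-(2187/1100)z + 243/275)(-(1100/81)z - 1100/27) + (0)
Last nonzero remainder: -(1100/81)z - 1100/27. Dividing through by -1100/81 gives the monic gcd z + 3.

z + 3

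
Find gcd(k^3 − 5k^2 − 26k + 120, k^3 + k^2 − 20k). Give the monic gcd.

k^2 + k − 20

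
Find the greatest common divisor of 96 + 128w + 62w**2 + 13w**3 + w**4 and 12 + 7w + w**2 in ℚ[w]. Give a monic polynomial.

Euclidean algorithm in ℚ[w]:
  w**4 + 13w**3 + 62w**2 + 128w + 96 = (w**2 + 6w + 8)(w**2 + 7w + 12) + (0)
The last nonzero remainder w**2 + 7w + 12 is already monic.

12 + 7w + w**2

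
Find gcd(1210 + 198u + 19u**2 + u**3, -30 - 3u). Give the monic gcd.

1

By polynomial division,
  u**3 + 19u**2 + 198u + 1210 = (-(1/3)u**2 - 3u - 36)(-3u - 30) + (130)
  -3u - 30 = (-(3/130)u - 3/13)(130) + (0)
The last nonzero remainder is the constant 130, so the polynomials are coprime and gcd = 1.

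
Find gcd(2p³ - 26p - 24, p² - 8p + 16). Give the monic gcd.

p - 4

Euclidean algorithm in ℚ[p]:
  2p³ - 26p - 24 = (2p + 16)(p² - 8p + 16) + (70p - 280)
  p² - 8p + 16 = ((1/70)p - 2/35)(70p - 280) + (0)
Last nonzero remainder: 70p - 280. Dividing through by 70 gives the monic gcd p - 4.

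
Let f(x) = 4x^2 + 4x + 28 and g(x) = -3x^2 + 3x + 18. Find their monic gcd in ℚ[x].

1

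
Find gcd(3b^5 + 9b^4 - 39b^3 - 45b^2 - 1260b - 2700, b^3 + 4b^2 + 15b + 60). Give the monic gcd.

Repeated division with remainder:
  3b^5 + 9b^4 - 39b^3 - 45b^2 - 1260b - 2700 = (3b^2 - 3b - 72)(b^3 + 4b^2 + 15b + 60) + (108b^2 + 1620)
  b^3 + 4b^2 + 15b + 60 = ((1/108)b + 1/27)(108b^2 + 1620) + (0)
Last nonzero remainder: 108b^2 + 1620. Dividing through by 108 gives the monic gcd b^2 + 15.

b^2 + 15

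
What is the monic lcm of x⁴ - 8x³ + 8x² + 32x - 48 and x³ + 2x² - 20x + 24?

x⁵ - 2x⁴ - 40x³ + 80x² + 144x - 288

By polynomial division,
  x⁴ - 8x³ + 8x² + 32x - 48 = (x - 10)(x³ + 2x² - 20x + 24) + (48x² - 192x + 192)
  x³ + 2x² - 20x + 24 = ((1/48)x + 1/8)(48x² - 192x + 192) + (0)
Last nonzero remainder: 48x² - 192x + 192. Dividing through by 48 gives the monic gcd x² - 4x + 4.
Then lcm(f, g) = f·g / gcd(f, g); expanding and making the result monic gives the answer.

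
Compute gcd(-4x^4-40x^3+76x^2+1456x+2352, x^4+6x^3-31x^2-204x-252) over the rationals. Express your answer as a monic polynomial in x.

x^3+3x^2-40x-84

Euclidean algorithm in ℚ[x]:
  -4x^4-40x^3+76x^2+1456x+2352 = (-4)(x^4+6x^3-31x^2-204x-252) + (-16x^3-48x^2+640x+1344)
  x^4+6x^3-31x^2-204x-252 = (-(1/16)x-3/16)(-16x^3-48x^2+640x+1344) + (0)
Last nonzero remainder: -16x^3-48x^2+640x+1344. Dividing through by -16 gives the monic gcd x^3+3x^2-40x-84.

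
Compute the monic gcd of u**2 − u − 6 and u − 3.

Apply the Euclidean algorithm:
  u**2 − u − 6 = (u + 2)(u − 3) + (0)
The last nonzero remainder u − 3 is already monic.

u − 3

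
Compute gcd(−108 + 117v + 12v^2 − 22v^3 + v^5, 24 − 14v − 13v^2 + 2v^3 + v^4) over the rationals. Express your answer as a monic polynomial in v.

12 − 13v + v^3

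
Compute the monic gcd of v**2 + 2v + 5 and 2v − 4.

1

Repeated division with remainder:
  v**2 + 2v + 5 = ((1/2)v + 2)(2v − 4) + (13)
  2v − 4 = ((2/13)v − 4/13)(13) + (0)
The last nonzero remainder is the constant 13, so the polynomials are coprime and gcd = 1.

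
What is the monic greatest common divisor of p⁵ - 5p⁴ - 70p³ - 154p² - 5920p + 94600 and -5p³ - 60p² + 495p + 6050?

Euclidean algorithm in ℚ[p]:
  p⁵ - 5p⁴ - 70p³ - 154p² - 5920p + 94600 = (-(1/5)p² + (17/5)p - 233/5)(-5p³ - 60p² + 495p + 6050) + (-3423p² - 3423p + 376530)
  -5p³ - 60p² + 495p + 6050 = ((5/3423)p + 55/3423)(-3423p² - 3423p + 376530) + (0)
Last nonzero remainder: -3423p² - 3423p + 376530. Dividing through by -3423 gives the monic gcd p² + p - 110.

p² + p - 110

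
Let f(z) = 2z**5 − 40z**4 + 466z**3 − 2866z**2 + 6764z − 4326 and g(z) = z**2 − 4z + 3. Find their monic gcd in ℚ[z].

z**2 − 4z + 3

Repeated division with remainder:
  2z**5 − 40z**4 + 466z**3 − 2866z**2 + 6764z − 4326 = (2z**3 − 32z**2 + 332z − 1442)(z**2 − 4z + 3) + (0)
The last nonzero remainder z**2 − 4z + 3 is already monic.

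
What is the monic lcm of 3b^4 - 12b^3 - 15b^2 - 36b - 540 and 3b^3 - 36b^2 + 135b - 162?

b^6 - 10b^5 + 28b^4 - 18b^3 - 153b^2 + 972b - 1620

Repeated division with remainder:
  3b^4 - 12b^3 - 15b^2 - 36b - 540 = (b + 8)(3b^3 - 36b^2 + 135b - 162) + (138b^2 - 954b + 756)
  3b^3 - 36b^2 + 135b - 162 = ((1/46)b - 117/1058)(138b^2 - 954b + 756) + ((6912/529)b - 41472/529)
  138b^2 - 954b + 756 = ((12167/1152)b - 3703/384)((6912/529)b - 41472/529) + (0)
Last nonzero remainder: (6912/529)b - 41472/529. Dividing through by 6912/529 gives the monic gcd b - 6.
Then lcm(f, g) = f·g / gcd(f, g); expanding and making the result monic gives the answer.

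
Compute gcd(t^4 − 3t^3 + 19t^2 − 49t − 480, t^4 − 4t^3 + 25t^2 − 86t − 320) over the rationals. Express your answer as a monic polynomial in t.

t^3 − 6t^2 + 37t − 160

Euclidean algorithm in ℚ[t]:
  t^4 − 3t^3 + 19t^2 − 49t − 480 = (t^4 − 4t^3 + 25t^2 − 86t − 320) + (t^3 − 6t^2 + 37t − 160)
  t^4 − 4t^3 + 25t^2 − 86t − 320 = (t + 2)(t^3 − 6t^2 + 37t − 160) + (0)
The last nonzero remainder t^3 − 6t^2 + 37t − 160 is already monic.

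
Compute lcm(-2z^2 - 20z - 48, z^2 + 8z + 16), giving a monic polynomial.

z^3 + 14z^2 + 64z + 96

Repeated division with remainder:
  -2z^2 - 20z - 48 = (-2)(z^2 + 8z + 16) + (-4z - 16)
  z^2 + 8z + 16 = (-(1/4)z - 1)(-4z - 16) + (0)
Last nonzero remainder: -4z - 16. Dividing through by -4 gives the monic gcd z + 4.
Then lcm(f, g) = f·g / gcd(f, g); expanding and making the result monic gives the answer.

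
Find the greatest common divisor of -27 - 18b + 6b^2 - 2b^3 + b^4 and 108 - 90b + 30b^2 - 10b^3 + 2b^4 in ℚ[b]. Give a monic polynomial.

Apply the Euclidean algorithm:
  b^4 - 2b^3 + 6b^2 - 18b - 27 = (1/2)(2b^4 - 10b^3 + 30b^2 - 90b + 108) + (3b^3 - 9b^2 + 27b - 81)
  2b^4 - 10b^3 + 30b^2 - 90b + 108 = ((2/3)b - 4/3)(3b^3 - 9b^2 + 27b - 81) + (0)
Last nonzero remainder: 3b^3 - 9b^2 + 27b - 81. Dividing through by 3 gives the monic gcd b^3 - 3b^2 + 9b - 27.

-27 + 9b - 3b^2 + b^3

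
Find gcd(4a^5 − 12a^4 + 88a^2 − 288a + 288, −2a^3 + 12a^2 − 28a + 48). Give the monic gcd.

a^2 − 2a + 6

Euclidean algorithm in ℚ[a]:
  4a^5 − 12a^4 + 88a^2 − 288a + 288 = (−2a^2 − 6a − 8)(−2a^3 + 12a^2 − 28a + 48) + (112a^2 − 224a + 672)
  −2a^3 + 12a^2 − 28a + 48 = (−(1/56)a + 1/14)(112a^2 − 224a + 672) + (0)
Last nonzero remainder: 112a^2 − 224a + 672. Dividing through by 112 gives the monic gcd a^2 − 2a + 6.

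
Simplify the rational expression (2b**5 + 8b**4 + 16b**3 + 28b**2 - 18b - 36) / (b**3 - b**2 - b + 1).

(2b**3 + 8b**2 + 18b + 36)/(b - 1)

Apply the Euclidean algorithm:
  2b**5 + 8b**4 + 16b**3 + 28b**2 - 18b - 36 = (2b**2 + 10b + 28)(b**3 - b**2 - b + 1) + (64b**2 - 64)
  b**3 - b**2 - b + 1 = ((1/64)b - 1/64)(64b**2 - 64) + (0)
Last nonzero remainder: 64b**2 - 64. Dividing through by 64 gives the monic gcd b**2 - 1.
Cancel b**2 - 1 from numerator and denominator to get the reduced form.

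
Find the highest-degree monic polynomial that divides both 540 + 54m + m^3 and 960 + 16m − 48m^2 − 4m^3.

Apply the Euclidean algorithm:
  m^3 + 54m + 540 = (−1/4)(−4m^3 − 48m^2 + 16m + 960) + (−12m^2 + 58m + 780)
  −4m^3 − 48m^2 + 16m + 960 = ((1/3)m + 101/18)(−12m^2 + 58m + 780) + (−(5125/9)m − 10250/3)
  −12m^2 + 58m + 780 = ((108/5125)m − 234/1025)(−(5125/9)m − 10250/3) + (0)
Last nonzero remainder: −(5125/9)m − 10250/3. Dividing through by −5125/9 gives the monic gcd m + 6.

6 + m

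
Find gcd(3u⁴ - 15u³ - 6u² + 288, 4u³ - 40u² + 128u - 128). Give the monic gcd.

u² - 8u + 16

Repeated division with remainder:
  3u⁴ - 15u³ - 6u² + 288 = ((3/4)u + 15/4)(4u³ - 40u² + 128u - 128) + (48u² - 384u + 768)
  4u³ - 40u² + 128u - 128 = ((1/12)u - 1/6)(48u² - 384u + 768) + (0)
Last nonzero remainder: 48u² - 384u + 768. Dividing through by 48 gives the monic gcd u² - 8u + 16.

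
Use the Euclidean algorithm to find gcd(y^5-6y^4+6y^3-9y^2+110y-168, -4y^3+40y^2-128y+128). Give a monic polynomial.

Apply the Euclidean algorithm:
  y^5-6y^4+6y^3-9y^2+110y-168 = (-(1/4)y^2-y-7/2)(-4y^3+40y^2-128y+128) + (35y^2-210y+280)
  -4y^3+40y^2-128y+128 = (-(4/35)y+16/35)(35y^2-210y+280) + (0)
Last nonzero remainder: 35y^2-210y+280. Dividing through by 35 gives the monic gcd y^2-6y+8.

y^2-6y+8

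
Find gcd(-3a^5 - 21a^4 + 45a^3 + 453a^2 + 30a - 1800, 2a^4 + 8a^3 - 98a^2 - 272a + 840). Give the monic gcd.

Apply the Euclidean algorithm:
  -3a^5 - 21a^4 + 45a^3 + 453a^2 + 30a - 1800 = (-(3/2)a - 9/2)(2a^4 + 8a^3 - 98a^2 - 272a + 840) + (-66a^3 - 396a^2 + 66a + 1980)
  2a^4 + 8a^3 - 98a^2 - 272a + 840 = (-(1/33)a + 2/33)(-66a^3 - 396a^2 + 66a + 1980) + (-72a^2 - 216a + 720)
  -66a^3 - 396a^2 + 66a + 1980 = ((11/12)a + 11/4)(-72a^2 - 216a + 720) + (0)
Last nonzero remainder: -72a^2 - 216a + 720. Dividing through by -72 gives the monic gcd a^2 + 3a - 10.

a^2 + 3a - 10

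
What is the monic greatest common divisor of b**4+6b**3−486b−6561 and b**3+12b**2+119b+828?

b+9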